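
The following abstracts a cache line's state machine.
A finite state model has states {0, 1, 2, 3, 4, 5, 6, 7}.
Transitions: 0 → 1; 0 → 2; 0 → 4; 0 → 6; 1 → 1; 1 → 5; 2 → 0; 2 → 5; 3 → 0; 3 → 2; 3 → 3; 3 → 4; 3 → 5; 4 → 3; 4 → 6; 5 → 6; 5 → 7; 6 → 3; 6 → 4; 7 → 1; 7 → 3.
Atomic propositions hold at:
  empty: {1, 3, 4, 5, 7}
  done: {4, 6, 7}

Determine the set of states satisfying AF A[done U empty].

{1, 3, 4, 5, 6, 7}

A[done U empty]: least fixpoint, start Z0 = Sat(empty) = {1, 3, 4, 5, 7}, add states in Sat(done) with every successor in Z. Z1 = {1, 3, 4, 5, 6, 7}; fixed.
Sat(A[done U empty]) = {1, 3, 4, 5, 6, 7}
AF A[done U empty]: least fixpoint, start Z0 = {1, 3, 4, 5, 6, 7}, add states with every successor in Z. Already a fixed point.
Sat(AF A[done U empty]) = {1, 3, 4, 5, 6, 7}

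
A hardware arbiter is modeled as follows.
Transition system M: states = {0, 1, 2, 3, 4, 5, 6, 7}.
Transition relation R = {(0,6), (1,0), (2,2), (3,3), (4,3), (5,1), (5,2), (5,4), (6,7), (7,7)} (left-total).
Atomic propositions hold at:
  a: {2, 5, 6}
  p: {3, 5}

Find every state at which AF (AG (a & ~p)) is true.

{2}

Sat(~p) = {0, 1, 2, 4, 6, 7}
Sat(a & ~p) = {2, 6}
AG (a & ~p): greatest fixpoint, start Z0 = {2, 6}, keep only states in Sat with every successor in Z. Z1 = {2}; fixed.
Sat(AG (a & ~p)) = {2}
AF (AG (a & ~p)): least fixpoint, start Z0 = {2}, add states with every successor in Z. Already a fixed point.
Sat(AF (AG (a & ~p))) = {2}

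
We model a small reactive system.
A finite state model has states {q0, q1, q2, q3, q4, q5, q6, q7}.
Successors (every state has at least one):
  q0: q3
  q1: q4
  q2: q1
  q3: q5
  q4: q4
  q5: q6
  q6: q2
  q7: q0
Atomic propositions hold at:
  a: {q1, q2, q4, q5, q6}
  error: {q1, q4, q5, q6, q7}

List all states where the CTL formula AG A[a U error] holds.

{q1, q2, q4, q5, q6}

A[a U error]: least fixpoint, start Z0 = Sat(error) = {q1, q4, q5, q6, q7}, add states in Sat(a) with every successor in Z. Z1 = {q1, q2, q4, q5, q6, q7}; fixed.
Sat(A[a U error]) = {q1, q2, q4, q5, q6, q7}
AG A[a U error]: greatest fixpoint, start Z0 = {q1, q2, q4, q5, q6, q7}, keep only states in Sat with every successor in Z. Z1 = {q1, q2, q4, q5, q6}; fixed.
Sat(AG A[a U error]) = {q1, q2, q4, q5, q6}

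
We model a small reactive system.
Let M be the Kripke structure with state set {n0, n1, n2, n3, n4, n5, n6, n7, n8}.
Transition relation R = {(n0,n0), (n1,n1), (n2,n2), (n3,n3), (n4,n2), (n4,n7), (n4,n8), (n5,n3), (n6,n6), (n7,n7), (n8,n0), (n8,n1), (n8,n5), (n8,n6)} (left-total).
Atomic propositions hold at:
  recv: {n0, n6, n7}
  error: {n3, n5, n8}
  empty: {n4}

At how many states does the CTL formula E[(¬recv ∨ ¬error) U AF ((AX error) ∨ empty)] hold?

4

Sat(¬recv) = {n1, n2, n3, n4, n5, n8}
Sat(¬error) = {n0, n1, n2, n4, n6, n7}
Sat(¬recv ∨ ¬error) = {n0, n1, n2, n3, n4, n5, n6, n7, n8}
Sat(AX error) = {s : every successor in {n3, n5, n8}} = {n3, n5}
Sat((AX error) ∨ empty) = {n3, n4, n5}
AF ((AX error) ∨ empty): least fixpoint, start Z0 = {n3, n4, n5}, add states with every successor in Z. Already a fixed point.
Sat(AF ((AX error) ∨ empty)) = {n3, n4, n5}
E[(¬recv ∨ ¬error) U AF ((AX error) ∨ empty)]: least fixpoint, start Z0 = Sat(AF ((AX error) ∨ empty)) = {n3, n4, n5}, add states in Sat(¬recv ∨ ¬error) with some successor in Z. Z1 = {n3, n4, n5, n8}; fixed.
Sat(E[(¬recv ∨ ¬error) U AF ((AX error) ∨ empty)]) = {n3, n4, n5, n8}
|Sat(E[(¬recv ∨ ¬error) U AF ((AX error) ∨ empty)])| = |{n3, n4, n5, n8}| = 4.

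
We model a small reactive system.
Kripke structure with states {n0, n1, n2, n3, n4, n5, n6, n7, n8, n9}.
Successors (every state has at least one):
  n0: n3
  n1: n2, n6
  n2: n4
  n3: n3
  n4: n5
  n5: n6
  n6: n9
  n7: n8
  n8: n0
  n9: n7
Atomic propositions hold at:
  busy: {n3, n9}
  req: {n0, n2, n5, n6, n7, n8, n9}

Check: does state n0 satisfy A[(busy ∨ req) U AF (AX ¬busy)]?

No

Sat(busy ∨ req) = {n0, n2, n3, n5, n6, n7, n8, n9}
Sat(¬busy) = {n0, n1, n2, n4, n5, n6, n7, n8}
Sat(AX ¬busy) = {s : every successor in {n0, n1, n2, n4, n5, n6, n7, n8}} = {n1, n2, n4, n5, n7, n8, n9}
AF (AX ¬busy): least fixpoint, start Z0 = {n1, n2, n4, n5, n7, n8, n9}, add states with every successor in Z. Z1 = {n1, n2, n4, n5, n6, n7, n8, n9}; fixed.
Sat(AF (AX ¬busy)) = {n1, n2, n4, n5, n6, n7, n8, n9}
A[(busy ∨ req) U AF (AX ¬busy)]: least fixpoint, start Z0 = Sat(AF (AX ¬busy)) = {n1, n2, n4, n5, n6, n7, n8, n9}, add states in Sat(busy ∨ req) with every successor in Z. Already a fixed point.
Sat(A[(busy ∨ req) U AF (AX ¬busy)]) = {n1, n2, n4, n5, n6, n7, n8, n9}
n0 ∉ Sat(A[(busy ∨ req) U AF (AX ¬busy)]) = {n1, n2, n4, n5, n6, n7, n8, n9}, so the formula does not hold at n0.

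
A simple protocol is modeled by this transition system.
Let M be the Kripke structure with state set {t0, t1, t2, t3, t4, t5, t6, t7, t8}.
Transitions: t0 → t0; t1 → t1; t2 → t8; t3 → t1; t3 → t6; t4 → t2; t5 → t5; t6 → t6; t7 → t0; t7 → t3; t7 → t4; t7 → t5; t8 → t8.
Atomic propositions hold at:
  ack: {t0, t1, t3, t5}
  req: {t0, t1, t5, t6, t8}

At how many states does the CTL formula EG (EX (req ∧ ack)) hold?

5

Sat(req ∧ ack) = {t0, t1, t5}
Sat(EX (req ∧ ack)) = {s : some successor in {t0, t1, t5}} = {t0, t1, t3, t5, t7}
EG (EX (req ∧ ack)): greatest fixpoint, start Z0 = {t0, t1, t3, t5, t7}, keep only states in Sat with some successor in Z. Already a fixed point.
Sat(EG (EX (req ∧ ack))) = {t0, t1, t3, t5, t7}
|Sat(EG (EX (req ∧ ack)))| = |{t0, t1, t3, t5, t7}| = 5.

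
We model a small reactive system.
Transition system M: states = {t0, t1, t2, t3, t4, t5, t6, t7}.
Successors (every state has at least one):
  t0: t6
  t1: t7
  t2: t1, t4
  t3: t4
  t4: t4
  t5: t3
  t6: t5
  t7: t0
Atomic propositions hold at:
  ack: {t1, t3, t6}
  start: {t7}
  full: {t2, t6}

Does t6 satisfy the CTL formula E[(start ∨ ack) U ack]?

Sat(start ∨ ack) = {t1, t3, t6, t7}
E[(start ∨ ack) U ack]: least fixpoint, start Z0 = Sat(ack) = {t1, t3, t6}, add states in Sat(start ∨ ack) with some successor in Z. Already a fixed point.
Sat(E[(start ∨ ack) U ack]) = {t1, t3, t6}
t6 ∈ Sat(E[(start ∨ ack) U ack]) = {t1, t3, t6}, so the formula holds at t6.

Yes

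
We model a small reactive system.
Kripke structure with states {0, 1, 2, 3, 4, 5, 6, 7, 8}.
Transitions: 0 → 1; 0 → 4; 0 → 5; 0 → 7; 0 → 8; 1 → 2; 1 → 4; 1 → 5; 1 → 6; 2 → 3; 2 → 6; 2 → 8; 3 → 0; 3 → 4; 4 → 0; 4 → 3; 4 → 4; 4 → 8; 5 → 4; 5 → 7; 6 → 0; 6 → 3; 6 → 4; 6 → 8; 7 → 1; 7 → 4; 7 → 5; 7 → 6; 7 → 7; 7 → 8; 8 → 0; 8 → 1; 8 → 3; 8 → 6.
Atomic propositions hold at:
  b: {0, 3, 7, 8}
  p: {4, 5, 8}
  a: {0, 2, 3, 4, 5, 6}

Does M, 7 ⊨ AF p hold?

No

AF p: least fixpoint, start Z0 = {4, 5, 8}, add states with every successor in Z. Already a fixed point.
Sat(AF p) = {4, 5, 8}
7 ∉ Sat(AF p) = {4, 5, 8}, so the formula does not hold at 7.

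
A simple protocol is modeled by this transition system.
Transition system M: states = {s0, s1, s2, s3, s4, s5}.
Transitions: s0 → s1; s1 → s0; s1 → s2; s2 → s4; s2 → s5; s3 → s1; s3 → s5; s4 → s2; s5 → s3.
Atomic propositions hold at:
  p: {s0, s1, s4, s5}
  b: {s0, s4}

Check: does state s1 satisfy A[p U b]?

A[p U b]: least fixpoint, start Z0 = Sat(b) = {s0, s4}, add states in Sat(p) with every successor in Z. Already a fixed point.
Sat(A[p U b]) = {s0, s4}
s1 ∉ Sat(A[p U b]) = {s0, s4}, so the formula does not hold at s1.

No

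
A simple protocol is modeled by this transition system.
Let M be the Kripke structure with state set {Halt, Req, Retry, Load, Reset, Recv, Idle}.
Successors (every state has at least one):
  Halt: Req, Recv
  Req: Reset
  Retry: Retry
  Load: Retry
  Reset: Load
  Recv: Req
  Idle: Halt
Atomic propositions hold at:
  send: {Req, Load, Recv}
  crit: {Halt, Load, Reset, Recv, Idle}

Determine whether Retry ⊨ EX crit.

Sat(EX crit) = {s : some successor in {Halt, Load, Reset, Recv, Idle}} = {Halt, Req, Reset, Idle}
Retry ∉ Sat(EX crit) = {Halt, Req, Reset, Idle}, so the formula does not hold at Retry.

No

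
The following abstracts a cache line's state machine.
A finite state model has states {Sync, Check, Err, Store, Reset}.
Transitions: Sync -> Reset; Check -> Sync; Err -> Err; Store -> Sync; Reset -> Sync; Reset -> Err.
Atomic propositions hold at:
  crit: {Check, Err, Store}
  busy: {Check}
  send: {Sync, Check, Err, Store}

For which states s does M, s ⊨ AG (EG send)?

{Err}

EG send: greatest fixpoint, start Z0 = {Sync, Check, Err, Store}, keep only states in Sat with some successor in Z. Z1 = {Check, Err, Store}; Z2 = {Err}; fixed.
Sat(EG send) = {Err}
AG (EG send): greatest fixpoint, start Z0 = {Err}, keep only states in Sat with every successor in Z. Already a fixed point.
Sat(AG (EG send)) = {Err}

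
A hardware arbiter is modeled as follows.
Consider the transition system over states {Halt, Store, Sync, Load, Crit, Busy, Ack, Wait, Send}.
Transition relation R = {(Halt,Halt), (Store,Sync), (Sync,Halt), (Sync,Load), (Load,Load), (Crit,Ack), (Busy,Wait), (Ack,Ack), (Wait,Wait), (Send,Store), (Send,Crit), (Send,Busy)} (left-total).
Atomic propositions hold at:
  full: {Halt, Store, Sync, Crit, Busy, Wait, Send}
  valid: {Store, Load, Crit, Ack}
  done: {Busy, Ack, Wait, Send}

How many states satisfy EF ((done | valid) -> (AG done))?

Sat(done | valid) = {Store, Load, Crit, Busy, Ack, Wait, Send}
AG done: greatest fixpoint, start Z0 = {Busy, Ack, Wait, Send}, keep only states in Sat with every successor in Z. Z1 = {Busy, Ack, Wait}; fixed.
Sat(AG done) = {Busy, Ack, Wait}
Sat((done | valid) -> (AG done)) = {Halt, Sync, Busy, Ack, Wait}
EF ((done | valid) -> (AG done)): least fixpoint, start Z0 = {Halt, Sync, Busy, Ack, Wait}, add states with some successor in Z. Z1 = {Halt, Store, Sync, Crit, Busy, Ack, Wait, Send}; fixed.
Sat(EF ((done | valid) -> (AG done))) = {Halt, Store, Sync, Crit, Busy, Ack, Wait, Send}
|Sat(EF ((done | valid) -> (AG done)))| = |{Halt, Store, Sync, Crit, Busy, Ack, Wait, Send}| = 8.

8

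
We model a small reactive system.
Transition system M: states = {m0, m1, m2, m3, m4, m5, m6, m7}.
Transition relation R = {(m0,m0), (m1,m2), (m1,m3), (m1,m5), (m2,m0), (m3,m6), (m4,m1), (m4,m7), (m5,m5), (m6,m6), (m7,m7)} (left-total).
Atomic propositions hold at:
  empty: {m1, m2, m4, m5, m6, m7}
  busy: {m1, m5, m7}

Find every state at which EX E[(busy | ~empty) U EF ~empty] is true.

{m0, m1, m2, m4}

Sat(~empty) = {m0, m3}
Sat(busy | ~empty) = {m0, m1, m3, m5, m7}
EF ~empty: least fixpoint, start Z0 = {m0, m3}, add states with some successor in Z. Z1 = {m0, m1, m2, m3}; Z2 = {m0, m1, m2, m3, m4}; fixed.
Sat(EF ~empty) = {m0, m1, m2, m3, m4}
E[(busy | ~empty) U EF ~empty]: least fixpoint, start Z0 = Sat(EF ~empty) = {m0, m1, m2, m3, m4}, add states in Sat(busy | ~empty) with some successor in Z. Already a fixed point.
Sat(E[(busy | ~empty) U EF ~empty]) = {m0, m1, m2, m3, m4}
Sat(EX E[(busy | ~empty) U EF ~empty]) = {s : some successor in {m0, m1, m2, m3, m4}} = {m0, m1, m2, m4}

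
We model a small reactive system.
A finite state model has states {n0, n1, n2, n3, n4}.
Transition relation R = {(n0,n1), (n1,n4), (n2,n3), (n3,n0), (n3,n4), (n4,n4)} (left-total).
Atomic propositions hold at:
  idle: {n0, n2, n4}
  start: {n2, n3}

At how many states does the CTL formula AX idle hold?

Sat(AX idle) = {s : every successor in {n0, n2, n4}} = {n1, n3, n4}
|Sat(AX idle)| = |{n1, n3, n4}| = 3.

3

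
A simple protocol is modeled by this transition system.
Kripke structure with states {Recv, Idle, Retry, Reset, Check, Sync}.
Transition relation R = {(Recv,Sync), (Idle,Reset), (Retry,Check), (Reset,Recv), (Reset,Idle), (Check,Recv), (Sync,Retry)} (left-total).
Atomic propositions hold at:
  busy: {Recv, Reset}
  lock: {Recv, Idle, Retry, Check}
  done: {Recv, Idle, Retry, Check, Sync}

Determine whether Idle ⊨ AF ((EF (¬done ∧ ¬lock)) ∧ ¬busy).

Sat(¬done) = {Reset}
Sat(¬lock) = {Reset, Sync}
Sat(¬done ∧ ¬lock) = {Reset}
EF (¬done ∧ ¬lock): least fixpoint, start Z0 = {Reset}, add states with some successor in Z. Z1 = {Idle, Reset}; fixed.
Sat(EF (¬done ∧ ¬lock)) = {Idle, Reset}
Sat(¬busy) = {Idle, Retry, Check, Sync}
Sat((EF (¬done ∧ ¬lock)) ∧ ¬busy) = {Idle}
AF ((EF (¬done ∧ ¬lock)) ∧ ¬busy): least fixpoint, start Z0 = {Idle}, add states with every successor in Z. Already a fixed point.
Sat(AF ((EF (¬done ∧ ¬lock)) ∧ ¬busy)) = {Idle}
Idle ∈ Sat(AF ((EF (¬done ∧ ¬lock)) ∧ ¬busy)) = {Idle}, so the formula holds at Idle.

Yes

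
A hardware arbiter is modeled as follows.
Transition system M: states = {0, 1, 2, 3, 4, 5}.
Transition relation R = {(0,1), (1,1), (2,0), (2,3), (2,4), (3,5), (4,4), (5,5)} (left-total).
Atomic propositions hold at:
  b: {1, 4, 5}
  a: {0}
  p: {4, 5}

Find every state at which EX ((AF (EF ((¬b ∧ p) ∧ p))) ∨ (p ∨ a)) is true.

{2, 3, 4, 5}

Sat(¬b) = {0, 2, 3}
Sat(¬b ∧ p) = ∅
Sat((¬b ∧ p) ∧ p) = ∅
EF ((¬b ∧ p) ∧ p): least fixpoint, start Z0 = ∅, add states with some successor in Z. Already a fixed point.
Sat(EF ((¬b ∧ p) ∧ p)) = ∅
AF (EF ((¬b ∧ p) ∧ p)): least fixpoint, start Z0 = ∅, add states with every successor in Z. Already a fixed point.
Sat(AF (EF ((¬b ∧ p) ∧ p))) = ∅
Sat(p ∨ a) = {0, 4, 5}
Sat((AF (EF ((¬b ∧ p) ∧ p))) ∨ (p ∨ a)) = {0, 4, 5}
Sat(EX ((AF (EF ((¬b ∧ p) ∧ p))) ∨ (p ∨ a))) = {s : some successor in {0, 4, 5}} = {2, 3, 4, 5}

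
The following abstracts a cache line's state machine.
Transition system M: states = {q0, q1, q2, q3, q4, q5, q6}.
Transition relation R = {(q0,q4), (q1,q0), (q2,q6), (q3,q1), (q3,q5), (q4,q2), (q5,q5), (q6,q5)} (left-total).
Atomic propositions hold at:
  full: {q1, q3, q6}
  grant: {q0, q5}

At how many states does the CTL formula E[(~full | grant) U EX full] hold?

4

Sat(~full) = {q0, q2, q4, q5}
Sat(~full | grant) = {q0, q2, q4, q5}
Sat(EX full) = {s : some successor in {q1, q3, q6}} = {q2, q3}
E[(~full | grant) U EX full]: least fixpoint, start Z0 = Sat(EX full) = {q2, q3}, add states in Sat(~full | grant) with some successor in Z. Z1 = {q2, q3, q4}; Z2 = {q0, q2, q3, q4}; fixed.
Sat(E[(~full | grant) U EX full]) = {q0, q2, q3, q4}
|Sat(E[(~full | grant) U EX full])| = |{q0, q2, q3, q4}| = 4.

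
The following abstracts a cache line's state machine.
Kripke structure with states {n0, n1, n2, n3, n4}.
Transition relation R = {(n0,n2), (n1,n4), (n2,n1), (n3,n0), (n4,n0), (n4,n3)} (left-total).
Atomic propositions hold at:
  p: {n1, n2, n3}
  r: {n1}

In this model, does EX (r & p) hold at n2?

Sat(r & p) = {n1}
Sat(EX (r & p)) = {s : some successor in {n1}} = {n2}
n2 ∈ Sat(EX (r & p)) = {n2}, so the formula holds at n2.

Yes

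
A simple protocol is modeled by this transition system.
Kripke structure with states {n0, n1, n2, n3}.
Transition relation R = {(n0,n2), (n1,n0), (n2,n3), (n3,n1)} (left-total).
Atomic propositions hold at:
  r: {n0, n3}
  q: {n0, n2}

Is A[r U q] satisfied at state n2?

A[r U q]: least fixpoint, start Z0 = Sat(q) = {n0, n2}, add states in Sat(r) with every successor in Z. Already a fixed point.
Sat(A[r U q]) = {n0, n2}
n2 ∈ Sat(A[r U q]) = {n0, n2}, so the formula holds at n2.

Yes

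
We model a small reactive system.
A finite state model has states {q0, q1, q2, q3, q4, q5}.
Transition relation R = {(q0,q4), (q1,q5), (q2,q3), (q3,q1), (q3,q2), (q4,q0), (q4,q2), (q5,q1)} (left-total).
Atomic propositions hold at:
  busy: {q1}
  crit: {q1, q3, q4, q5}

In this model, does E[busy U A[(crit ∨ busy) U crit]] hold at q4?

Yes

Sat(crit ∨ busy) = {q1, q3, q4, q5}
A[(crit ∨ busy) U crit]: least fixpoint, start Z0 = Sat(crit) = {q1, q3, q4, q5}, add states in Sat(crit ∨ busy) with every successor in Z. Already a fixed point.
Sat(A[(crit ∨ busy) U crit]) = {q1, q3, q4, q5}
E[busy U A[(crit ∨ busy) U crit]]: least fixpoint, start Z0 = Sat(A[(crit ∨ busy) U crit]) = {q1, q3, q4, q5}, add states in Sat(busy) with some successor in Z. Already a fixed point.
Sat(E[busy U A[(crit ∨ busy) U crit]]) = {q1, q3, q4, q5}
q4 ∈ Sat(E[busy U A[(crit ∨ busy) U crit]]) = {q1, q3, q4, q5}, so the formula holds at q4.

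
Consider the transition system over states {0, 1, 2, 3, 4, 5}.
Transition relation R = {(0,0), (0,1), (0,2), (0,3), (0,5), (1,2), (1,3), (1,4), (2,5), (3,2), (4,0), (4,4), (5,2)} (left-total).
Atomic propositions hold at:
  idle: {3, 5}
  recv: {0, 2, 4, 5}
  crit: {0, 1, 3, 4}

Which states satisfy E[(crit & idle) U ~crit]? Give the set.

{2, 3, 5}

Sat(crit & idle) = {3}
Sat(~crit) = {2, 5}
E[(crit & idle) U ~crit]: least fixpoint, start Z0 = Sat(~crit) = {2, 5}, add states in Sat(crit & idle) with some successor in Z. Z1 = {2, 3, 5}; fixed.
Sat(E[(crit & idle) U ~crit]) = {2, 3, 5}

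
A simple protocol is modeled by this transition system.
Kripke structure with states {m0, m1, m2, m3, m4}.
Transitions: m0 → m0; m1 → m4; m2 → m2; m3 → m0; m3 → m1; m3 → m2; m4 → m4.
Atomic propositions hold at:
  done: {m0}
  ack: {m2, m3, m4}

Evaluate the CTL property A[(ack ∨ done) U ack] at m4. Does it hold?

Sat(ack ∨ done) = {m0, m2, m3, m4}
A[(ack ∨ done) U ack]: least fixpoint, start Z0 = Sat(ack) = {m2, m3, m4}, add states in Sat(ack ∨ done) with every successor in Z. Already a fixed point.
Sat(A[(ack ∨ done) U ack]) = {m2, m3, m4}
m4 ∈ Sat(A[(ack ∨ done) U ack]) = {m2, m3, m4}, so the formula holds at m4.

Yes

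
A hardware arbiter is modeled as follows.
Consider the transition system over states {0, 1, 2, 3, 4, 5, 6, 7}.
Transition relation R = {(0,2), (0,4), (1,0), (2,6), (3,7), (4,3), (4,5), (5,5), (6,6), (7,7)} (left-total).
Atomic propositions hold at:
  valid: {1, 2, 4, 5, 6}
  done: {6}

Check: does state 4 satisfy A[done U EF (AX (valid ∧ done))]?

No

Sat(valid ∧ done) = {6}
Sat(AX (valid ∧ done)) = {s : every successor in {6}} = {2, 6}
EF (AX (valid ∧ done)): least fixpoint, start Z0 = {2, 6}, add states with some successor in Z. Z1 = {0, 2, 6}; Z2 = {0, 1, 2, 6}; fixed.
Sat(EF (AX (valid ∧ done))) = {0, 1, 2, 6}
A[done U EF (AX (valid ∧ done))]: least fixpoint, start Z0 = Sat(EF (AX (valid ∧ done))) = {0, 1, 2, 6}, add states in Sat(done) with every successor in Z. Already a fixed point.
Sat(A[done U EF (AX (valid ∧ done))]) = {0, 1, 2, 6}
4 ∉ Sat(A[done U EF (AX (valid ∧ done))]) = {0, 1, 2, 6}, so the formula does not hold at 4.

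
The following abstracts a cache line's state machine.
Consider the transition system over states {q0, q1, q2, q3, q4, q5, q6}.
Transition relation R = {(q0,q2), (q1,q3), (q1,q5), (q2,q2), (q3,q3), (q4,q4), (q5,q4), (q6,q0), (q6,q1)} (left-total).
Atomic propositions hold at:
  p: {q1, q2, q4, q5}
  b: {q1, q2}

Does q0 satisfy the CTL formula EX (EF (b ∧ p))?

Yes

Sat(b ∧ p) = {q1, q2}
EF (b ∧ p): least fixpoint, start Z0 = {q1, q2}, add states with some successor in Z. Z1 = {q0, q1, q2, q6}; fixed.
Sat(EF (b ∧ p)) = {q0, q1, q2, q6}
Sat(EX (EF (b ∧ p))) = {s : some successor in {q0, q1, q2, q6}} = {q0, q2, q6}
q0 ∈ Sat(EX (EF (b ∧ p))) = {q0, q2, q6}, so the formula holds at q0.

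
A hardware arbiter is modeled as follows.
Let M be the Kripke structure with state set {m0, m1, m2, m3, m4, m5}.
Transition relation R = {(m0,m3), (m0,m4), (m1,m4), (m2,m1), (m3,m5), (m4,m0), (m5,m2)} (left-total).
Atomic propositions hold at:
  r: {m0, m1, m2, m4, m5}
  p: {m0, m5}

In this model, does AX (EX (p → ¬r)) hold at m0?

No

Sat(¬r) = {m3}
Sat(p → ¬r) = {m1, m2, m3, m4}
Sat(EX (p → ¬r)) = {s : some successor in {m1, m2, m3, m4}} = {m0, m1, m2, m5}
Sat(AX (EX (p → ¬r))) = {s : every successor in {m0, m1, m2, m5}} = {m2, m3, m4, m5}
m0 ∉ Sat(AX (EX (p → ¬r))) = {m2, m3, m4, m5}, so the formula does not hold at m0.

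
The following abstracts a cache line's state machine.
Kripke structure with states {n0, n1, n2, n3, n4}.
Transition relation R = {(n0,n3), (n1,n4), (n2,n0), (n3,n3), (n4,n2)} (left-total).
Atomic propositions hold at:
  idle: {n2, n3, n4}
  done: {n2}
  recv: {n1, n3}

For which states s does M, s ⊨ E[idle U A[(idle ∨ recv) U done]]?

{n1, n2, n4}

Sat(idle ∨ recv) = {n1, n2, n3, n4}
A[(idle ∨ recv) U done]: least fixpoint, start Z0 = Sat(done) = {n2}, add states in Sat(idle ∨ recv) with every successor in Z. Z1 = {n2, n4}; Z2 = {n1, n2, n4}; fixed.
Sat(A[(idle ∨ recv) U done]) = {n1, n2, n4}
E[idle U A[(idle ∨ recv) U done]]: least fixpoint, start Z0 = Sat(A[(idle ∨ recv) U done]) = {n1, n2, n4}, add states in Sat(idle) with some successor in Z. Already a fixed point.
Sat(E[idle U A[(idle ∨ recv) U done]]) = {n1, n2, n4}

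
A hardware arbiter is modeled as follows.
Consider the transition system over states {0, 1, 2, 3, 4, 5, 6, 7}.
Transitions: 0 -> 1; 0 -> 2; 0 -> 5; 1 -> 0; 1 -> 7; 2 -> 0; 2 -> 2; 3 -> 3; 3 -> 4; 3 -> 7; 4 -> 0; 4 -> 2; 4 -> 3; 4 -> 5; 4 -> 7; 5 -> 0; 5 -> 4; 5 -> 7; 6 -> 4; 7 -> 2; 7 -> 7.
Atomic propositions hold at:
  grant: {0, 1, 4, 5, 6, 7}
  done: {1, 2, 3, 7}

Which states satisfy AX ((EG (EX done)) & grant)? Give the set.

{1, 5, 6}

Sat(EX done) = {s : some successor in {1, 2, 3, 7}} = {0, 1, 2, 3, 4, 5, 7}
EG (EX done): greatest fixpoint, start Z0 = {0, 1, 2, 3, 4, 5, 7}, keep only states in Sat with some successor in Z. Already a fixed point.
Sat(EG (EX done)) = {0, 1, 2, 3, 4, 5, 7}
Sat((EG (EX done)) & grant) = {0, 1, 4, 5, 7}
Sat(AX ((EG (EX done)) & grant)) = {s : every successor in {0, 1, 4, 5, 7}} = {1, 5, 6}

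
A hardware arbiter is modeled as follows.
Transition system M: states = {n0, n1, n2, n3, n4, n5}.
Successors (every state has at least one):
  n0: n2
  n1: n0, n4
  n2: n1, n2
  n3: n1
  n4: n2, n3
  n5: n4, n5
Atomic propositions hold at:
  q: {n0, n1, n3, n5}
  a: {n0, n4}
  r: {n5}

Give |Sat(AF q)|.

4

AF q: least fixpoint, start Z0 = {n0, n1, n3, n5}, add states with every successor in Z. Already a fixed point.
Sat(AF q) = {n0, n1, n3, n5}
|Sat(AF q)| = |{n0, n1, n3, n5}| = 4.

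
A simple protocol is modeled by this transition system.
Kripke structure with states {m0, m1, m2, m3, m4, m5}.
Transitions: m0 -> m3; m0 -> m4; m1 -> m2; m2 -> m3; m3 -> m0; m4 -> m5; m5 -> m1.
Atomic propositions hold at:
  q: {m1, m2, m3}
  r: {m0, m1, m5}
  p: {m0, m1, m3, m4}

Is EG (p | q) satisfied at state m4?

No

Sat(p | q) = {m0, m1, m2, m3, m4}
EG (p | q): greatest fixpoint, start Z0 = {m0, m1, m2, m3, m4}, keep only states in Sat with some successor in Z. Z1 = {m0, m1, m2, m3}; fixed.
Sat(EG (p | q)) = {m0, m1, m2, m3}
m4 ∉ Sat(EG (p | q)) = {m0, m1, m2, m3}, so the formula does not hold at m4.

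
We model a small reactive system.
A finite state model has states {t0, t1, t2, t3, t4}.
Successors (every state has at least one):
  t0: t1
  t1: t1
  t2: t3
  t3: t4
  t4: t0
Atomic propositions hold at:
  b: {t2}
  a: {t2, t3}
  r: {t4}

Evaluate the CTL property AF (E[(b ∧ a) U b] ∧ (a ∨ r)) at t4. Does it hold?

No

Sat(b ∧ a) = {t2}
E[(b ∧ a) U b]: least fixpoint, start Z0 = Sat(b) = {t2}, add states in Sat(b ∧ a) with some successor in Z. Already a fixed point.
Sat(E[(b ∧ a) U b]) = {t2}
Sat(a ∨ r) = {t2, t3, t4}
Sat(E[(b ∧ a) U b] ∧ (a ∨ r)) = {t2}
AF (E[(b ∧ a) U b] ∧ (a ∨ r)): least fixpoint, start Z0 = {t2}, add states with every successor in Z. Already a fixed point.
Sat(AF (E[(b ∧ a) U b] ∧ (a ∨ r))) = {t2}
t4 ∉ Sat(AF (E[(b ∧ a) U b] ∧ (a ∨ r))) = {t2}, so the formula does not hold at t4.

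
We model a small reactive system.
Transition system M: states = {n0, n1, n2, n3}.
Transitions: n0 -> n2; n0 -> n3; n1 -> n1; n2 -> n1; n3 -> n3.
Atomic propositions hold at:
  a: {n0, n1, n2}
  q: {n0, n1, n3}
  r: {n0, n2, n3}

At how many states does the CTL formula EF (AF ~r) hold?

3

Sat(~r) = {n1}
AF ~r: least fixpoint, start Z0 = {n1}, add states with every successor in Z. Z1 = {n1, n2}; fixed.
Sat(AF ~r) = {n1, n2}
EF (AF ~r): least fixpoint, start Z0 = {n1, n2}, add states with some successor in Z. Z1 = {n0, n1, n2}; fixed.
Sat(EF (AF ~r)) = {n0, n1, n2}
|Sat(EF (AF ~r))| = |{n0, n1, n2}| = 3.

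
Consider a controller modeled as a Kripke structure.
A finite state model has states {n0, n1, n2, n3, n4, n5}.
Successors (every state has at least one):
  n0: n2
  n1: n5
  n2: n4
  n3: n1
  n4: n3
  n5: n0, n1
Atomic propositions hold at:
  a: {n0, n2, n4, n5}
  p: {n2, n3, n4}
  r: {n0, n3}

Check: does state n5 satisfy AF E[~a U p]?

Sat(~a) = {n1, n3}
E[~a U p]: least fixpoint, start Z0 = Sat(p) = {n2, n3, n4}, add states in Sat(~a) with some successor in Z. Already a fixed point.
Sat(E[~a U p]) = {n2, n3, n4}
AF E[~a U p]: least fixpoint, start Z0 = {n2, n3, n4}, add states with every successor in Z. Z1 = {n0, n2, n3, n4}; fixed.
Sat(AF E[~a U p]) = {n0, n2, n3, n4}
n5 ∉ Sat(AF E[~a U p]) = {n0, n2, n3, n4}, so the formula does not hold at n5.

No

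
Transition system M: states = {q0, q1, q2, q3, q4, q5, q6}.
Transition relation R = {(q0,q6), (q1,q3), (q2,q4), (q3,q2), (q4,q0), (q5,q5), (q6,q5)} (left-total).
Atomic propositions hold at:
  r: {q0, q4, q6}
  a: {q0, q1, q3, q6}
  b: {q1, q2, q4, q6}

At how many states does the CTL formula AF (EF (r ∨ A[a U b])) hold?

6

A[a U b]: least fixpoint, start Z0 = Sat(b) = {q1, q2, q4, q6}, add states in Sat(a) with every successor in Z. Z1 = {q0, q1, q2, q3, q4, q6}; fixed.
Sat(A[a U b]) = {q0, q1, q2, q3, q4, q6}
Sat(r ∨ A[a U b]) = {q0, q1, q2, q3, q4, q6}
EF (r ∨ A[a U b]): least fixpoint, start Z0 = {q0, q1, q2, q3, q4, q6}, add states with some successor in Z. Already a fixed point.
Sat(EF (r ∨ A[a U b])) = {q0, q1, q2, q3, q4, q6}
AF (EF (r ∨ A[a U b])): least fixpoint, start Z0 = {q0, q1, q2, q3, q4, q6}, add states with every successor in Z. Already a fixed point.
Sat(AF (EF (r ∨ A[a U b]))) = {q0, q1, q2, q3, q4, q6}
|Sat(AF (EF (r ∨ A[a U b])))| = |{q0, q1, q2, q3, q4, q6}| = 6.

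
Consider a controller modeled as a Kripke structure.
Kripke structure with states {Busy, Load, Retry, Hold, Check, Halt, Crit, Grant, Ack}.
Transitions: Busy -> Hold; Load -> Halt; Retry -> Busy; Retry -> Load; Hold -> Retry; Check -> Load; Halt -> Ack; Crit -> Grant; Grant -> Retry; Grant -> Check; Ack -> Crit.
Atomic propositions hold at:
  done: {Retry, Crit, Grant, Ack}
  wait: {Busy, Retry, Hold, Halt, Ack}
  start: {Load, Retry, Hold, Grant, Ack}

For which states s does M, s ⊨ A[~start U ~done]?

{Busy, Load, Hold, Check, Halt}

Sat(~start) = {Busy, Check, Halt, Crit}
Sat(~done) = {Busy, Load, Hold, Check, Halt}
A[~start U ~done]: least fixpoint, start Z0 = Sat(~done) = {Busy, Load, Hold, Check, Halt}, add states in Sat(~start) with every successor in Z. Already a fixed point.
Sat(A[~start U ~done]) = {Busy, Load, Hold, Check, Halt}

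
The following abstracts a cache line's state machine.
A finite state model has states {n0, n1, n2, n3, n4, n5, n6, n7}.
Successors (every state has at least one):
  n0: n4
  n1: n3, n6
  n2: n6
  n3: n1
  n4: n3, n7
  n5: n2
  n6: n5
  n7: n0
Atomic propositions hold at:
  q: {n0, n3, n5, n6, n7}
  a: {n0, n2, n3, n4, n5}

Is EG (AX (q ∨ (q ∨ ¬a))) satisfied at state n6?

Sat(¬a) = {n1, n6, n7}
Sat(q ∨ ¬a) = {n0, n1, n3, n5, n6, n7}
Sat(q ∨ (q ∨ ¬a)) = {n0, n1, n3, n5, n6, n7}
Sat(AX (q ∨ (q ∨ ¬a))) = {s : every successor in {n0, n1, n3, n5, n6, n7}} = {n1, n2, n3, n4, n6, n7}
EG (AX (q ∨ (q ∨ ¬a))): greatest fixpoint, start Z0 = {n1, n2, n3, n4, n6, n7}, keep only states in Sat with some successor in Z. Z1 = {n1, n2, n3, n4}; Z2 = {n1, n3, n4}; fixed.
Sat(EG (AX (q ∨ (q ∨ ¬a)))) = {n1, n3, n4}
n6 ∉ Sat(EG (AX (q ∨ (q ∨ ¬a)))) = {n1, n3, n4}, so the formula does not hold at n6.

No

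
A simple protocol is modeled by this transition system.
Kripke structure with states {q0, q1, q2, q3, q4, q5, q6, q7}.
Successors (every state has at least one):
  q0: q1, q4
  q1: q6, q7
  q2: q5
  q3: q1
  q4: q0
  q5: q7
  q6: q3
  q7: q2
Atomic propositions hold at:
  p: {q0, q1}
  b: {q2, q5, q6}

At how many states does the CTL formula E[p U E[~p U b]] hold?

6

Sat(~p) = {q2, q3, q4, q5, q6, q7}
E[~p U b]: least fixpoint, start Z0 = Sat(b) = {q2, q5, q6}, add states in Sat(~p) with some successor in Z. Z1 = {q2, q5, q6, q7}; fixed.
Sat(E[~p U b]) = {q2, q5, q6, q7}
E[p U E[~p U b]]: least fixpoint, start Z0 = Sat(E[~p U b]) = {q2, q5, q6, q7}, add states in Sat(p) with some successor in Z. Z1 = {q1, q2, q5, q6, q7}; Z2 = {q0, q1, q2, q5, q6, q7}; fixed.
Sat(E[p U E[~p U b]]) = {q0, q1, q2, q5, q6, q7}
|Sat(E[p U E[~p U b]])| = |{q0, q1, q2, q5, q6, q7}| = 6.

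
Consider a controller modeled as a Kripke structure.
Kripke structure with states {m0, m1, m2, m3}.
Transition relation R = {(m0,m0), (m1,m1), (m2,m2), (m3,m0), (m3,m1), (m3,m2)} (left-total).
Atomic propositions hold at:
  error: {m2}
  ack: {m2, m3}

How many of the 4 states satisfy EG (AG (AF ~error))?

Sat(~error) = {m0, m1, m3}
AF ~error: least fixpoint, start Z0 = {m0, m1, m3}, add states with every successor in Z. Already a fixed point.
Sat(AF ~error) = {m0, m1, m3}
AG (AF ~error): greatest fixpoint, start Z0 = {m0, m1, m3}, keep only states in Sat with every successor in Z. Z1 = {m0, m1}; fixed.
Sat(AG (AF ~error)) = {m0, m1}
EG (AG (AF ~error)): greatest fixpoint, start Z0 = {m0, m1}, keep only states in Sat with some successor in Z. Already a fixed point.
Sat(EG (AG (AF ~error))) = {m0, m1}
|Sat(EG (AG (AF ~error)))| = |{m0, m1}| = 2.

2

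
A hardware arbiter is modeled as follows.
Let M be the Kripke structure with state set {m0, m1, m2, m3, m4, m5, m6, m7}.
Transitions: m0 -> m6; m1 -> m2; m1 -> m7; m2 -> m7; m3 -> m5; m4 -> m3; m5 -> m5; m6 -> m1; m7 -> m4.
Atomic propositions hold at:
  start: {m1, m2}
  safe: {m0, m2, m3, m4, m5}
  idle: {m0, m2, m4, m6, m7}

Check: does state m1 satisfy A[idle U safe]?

No

A[idle U safe]: least fixpoint, start Z0 = Sat(safe) = {m0, m2, m3, m4, m5}, add states in Sat(idle) with every successor in Z. Z1 = {m0, m2, m3, m4, m5, m7}; fixed.
Sat(A[idle U safe]) = {m0, m2, m3, m4, m5, m7}
m1 ∉ Sat(A[idle U safe]) = {m0, m2, m3, m4, m5, m7}, so the formula does not hold at m1.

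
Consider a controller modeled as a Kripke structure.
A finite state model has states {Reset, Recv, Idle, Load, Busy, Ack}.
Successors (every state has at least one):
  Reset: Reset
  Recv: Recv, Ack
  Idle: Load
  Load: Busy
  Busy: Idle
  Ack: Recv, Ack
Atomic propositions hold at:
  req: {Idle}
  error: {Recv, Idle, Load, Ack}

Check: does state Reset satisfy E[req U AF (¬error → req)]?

No

Sat(¬error) = {Reset, Busy}
Sat(¬error → req) = {Recv, Idle, Load, Ack}
AF (¬error → req): least fixpoint, start Z0 = {Recv, Idle, Load, Ack}, add states with every successor in Z. Z1 = {Recv, Idle, Load, Busy, Ack}; fixed.
Sat(AF (¬error → req)) = {Recv, Idle, Load, Busy, Ack}
E[req U AF (¬error → req)]: least fixpoint, start Z0 = Sat(AF (¬error → req)) = {Recv, Idle, Load, Busy, Ack}, add states in Sat(req) with some successor in Z. Already a fixed point.
Sat(E[req U AF (¬error → req)]) = {Recv, Idle, Load, Busy, Ack}
Reset ∉ Sat(E[req U AF (¬error → req)]) = {Recv, Idle, Load, Busy, Ack}, so the formula does not hold at Reset.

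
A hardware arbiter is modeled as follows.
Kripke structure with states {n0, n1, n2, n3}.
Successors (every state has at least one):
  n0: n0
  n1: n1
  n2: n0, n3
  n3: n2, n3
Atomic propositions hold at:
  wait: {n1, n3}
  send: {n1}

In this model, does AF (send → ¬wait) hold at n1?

No

Sat(¬wait) = {n0, n2}
Sat(send → ¬wait) = {n0, n2, n3}
AF (send → ¬wait): least fixpoint, start Z0 = {n0, n2, n3}, add states with every successor in Z. Already a fixed point.
Sat(AF (send → ¬wait)) = {n0, n2, n3}
n1 ∉ Sat(AF (send → ¬wait)) = {n0, n2, n3}, so the formula does not hold at n1.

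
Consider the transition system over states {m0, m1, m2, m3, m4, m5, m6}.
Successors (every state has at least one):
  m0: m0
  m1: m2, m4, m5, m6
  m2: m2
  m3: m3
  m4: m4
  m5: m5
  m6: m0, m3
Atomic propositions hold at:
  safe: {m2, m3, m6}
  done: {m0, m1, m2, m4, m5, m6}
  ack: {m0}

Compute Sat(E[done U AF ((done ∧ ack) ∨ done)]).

Sat(done ∧ ack) = {m0}
Sat((done ∧ ack) ∨ done) = {m0, m1, m2, m4, m5, m6}
AF ((done ∧ ack) ∨ done): least fixpoint, start Z0 = {m0, m1, m2, m4, m5, m6}, add states with every successor in Z. Already a fixed point.
Sat(AF ((done ∧ ack) ∨ done)) = {m0, m1, m2, m4, m5, m6}
E[done U AF ((done ∧ ack) ∨ done)]: least fixpoint, start Z0 = Sat(AF ((done ∧ ack) ∨ done)) = {m0, m1, m2, m4, m5, m6}, add states in Sat(done) with some successor in Z. Already a fixed point.
Sat(E[done U AF ((done ∧ ack) ∨ done)]) = {m0, m1, m2, m4, m5, m6}

{m0, m1, m2, m4, m5, m6}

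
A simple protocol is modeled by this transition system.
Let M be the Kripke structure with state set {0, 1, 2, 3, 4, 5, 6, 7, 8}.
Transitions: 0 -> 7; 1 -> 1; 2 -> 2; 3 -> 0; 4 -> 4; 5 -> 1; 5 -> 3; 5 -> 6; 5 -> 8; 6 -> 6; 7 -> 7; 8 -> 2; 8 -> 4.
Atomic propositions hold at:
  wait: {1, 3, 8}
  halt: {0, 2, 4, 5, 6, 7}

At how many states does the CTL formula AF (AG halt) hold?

AG halt: greatest fixpoint, start Z0 = {0, 2, 4, 5, 6, 7}, keep only states in Sat with every successor in Z. Z1 = {0, 2, 4, 6, 7}; fixed.
Sat(AG halt) = {0, 2, 4, 6, 7}
AF (AG halt): least fixpoint, start Z0 = {0, 2, 4, 6, 7}, add states with every successor in Z. Z1 = {0, 2, 3, 4, 6, 7, 8}; fixed.
Sat(AF (AG halt)) = {0, 2, 3, 4, 6, 7, 8}
|Sat(AF (AG halt))| = |{0, 2, 3, 4, 6, 7, 8}| = 7.

7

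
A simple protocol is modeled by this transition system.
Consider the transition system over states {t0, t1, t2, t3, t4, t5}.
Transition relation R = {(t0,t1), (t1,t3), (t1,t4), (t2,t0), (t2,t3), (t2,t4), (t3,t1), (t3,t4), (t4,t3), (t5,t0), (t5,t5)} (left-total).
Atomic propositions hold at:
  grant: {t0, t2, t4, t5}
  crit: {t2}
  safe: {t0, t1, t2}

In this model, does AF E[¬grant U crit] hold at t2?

Sat(¬grant) = {t1, t3}
E[¬grant U crit]: least fixpoint, start Z0 = Sat(crit) = {t2}, add states in Sat(¬grant) with some successor in Z. Already a fixed point.
Sat(E[¬grant U crit]) = {t2}
AF E[¬grant U crit]: least fixpoint, start Z0 = {t2}, add states with every successor in Z. Already a fixed point.
Sat(AF E[¬grant U crit]) = {t2}
t2 ∈ Sat(AF E[¬grant U crit]) = {t2}, so the formula holds at t2.

Yes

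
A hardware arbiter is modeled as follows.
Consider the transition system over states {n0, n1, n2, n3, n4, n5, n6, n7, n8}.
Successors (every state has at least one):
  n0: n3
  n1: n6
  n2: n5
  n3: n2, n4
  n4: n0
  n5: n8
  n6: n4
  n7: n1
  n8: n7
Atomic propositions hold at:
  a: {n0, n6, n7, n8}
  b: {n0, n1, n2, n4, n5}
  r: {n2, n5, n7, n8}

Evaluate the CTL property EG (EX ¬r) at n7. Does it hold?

Yes

Sat(¬r) = {n0, n1, n3, n4, n6}
Sat(EX ¬r) = {s : some successor in {n0, n1, n3, n4, n6}} = {n0, n1, n3, n4, n6, n7}
EG (EX ¬r): greatest fixpoint, start Z0 = {n0, n1, n3, n4, n6, n7}, keep only states in Sat with some successor in Z. Already a fixed point.
Sat(EG (EX ¬r)) = {n0, n1, n3, n4, n6, n7}
n7 ∈ Sat(EG (EX ¬r)) = {n0, n1, n3, n4, n6, n7}, so the formula holds at n7.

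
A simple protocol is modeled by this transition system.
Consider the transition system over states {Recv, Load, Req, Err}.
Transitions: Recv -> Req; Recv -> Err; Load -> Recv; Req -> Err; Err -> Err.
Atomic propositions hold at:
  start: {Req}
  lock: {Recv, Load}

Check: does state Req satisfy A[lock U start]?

Yes

A[lock U start]: least fixpoint, start Z0 = Sat(start) = {Req}, add states in Sat(lock) with every successor in Z. Already a fixed point.
Sat(A[lock U start]) = {Req}
Req ∈ Sat(A[lock U start]) = {Req}, so the formula holds at Req.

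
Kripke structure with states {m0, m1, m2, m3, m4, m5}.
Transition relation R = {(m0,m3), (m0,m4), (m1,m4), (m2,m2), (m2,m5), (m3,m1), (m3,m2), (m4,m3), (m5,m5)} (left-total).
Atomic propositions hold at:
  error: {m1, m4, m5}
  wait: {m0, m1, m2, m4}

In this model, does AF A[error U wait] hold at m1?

A[error U wait]: least fixpoint, start Z0 = Sat(wait) = {m0, m1, m2, m4}, add states in Sat(error) with every successor in Z. Already a fixed point.
Sat(A[error U wait]) = {m0, m1, m2, m4}
AF A[error U wait]: least fixpoint, start Z0 = {m0, m1, m2, m4}, add states with every successor in Z. Z1 = {m0, m1, m2, m3, m4}; fixed.
Sat(AF A[error U wait]) = {m0, m1, m2, m3, m4}
m1 ∈ Sat(AF A[error U wait]) = {m0, m1, m2, m3, m4}, so the formula holds at m1.

Yes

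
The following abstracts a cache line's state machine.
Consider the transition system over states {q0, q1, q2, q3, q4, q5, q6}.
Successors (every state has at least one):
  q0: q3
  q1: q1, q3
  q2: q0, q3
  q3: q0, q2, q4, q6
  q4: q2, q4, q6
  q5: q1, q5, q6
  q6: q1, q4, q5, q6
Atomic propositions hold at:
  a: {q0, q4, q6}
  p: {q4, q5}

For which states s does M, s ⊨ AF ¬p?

Sat(¬p) = {q0, q1, q2, q3, q6}
AF ¬p: least fixpoint, start Z0 = {q0, q1, q2, q3, q6}, add states with every successor in Z. Already a fixed point.
Sat(AF ¬p) = {q0, q1, q2, q3, q6}

{q0, q1, q2, q3, q6}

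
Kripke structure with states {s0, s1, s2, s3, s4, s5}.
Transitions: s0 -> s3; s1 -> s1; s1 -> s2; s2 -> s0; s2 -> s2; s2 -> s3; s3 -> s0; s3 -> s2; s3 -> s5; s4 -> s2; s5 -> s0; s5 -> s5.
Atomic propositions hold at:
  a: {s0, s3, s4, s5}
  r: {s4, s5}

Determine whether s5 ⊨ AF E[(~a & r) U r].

Sat(~a) = {s1, s2}
Sat(~a & r) = ∅
E[(~a & r) U r]: least fixpoint, start Z0 = Sat(r) = {s4, s5}, add states in Sat(~a & r) with some successor in Z. Already a fixed point.
Sat(E[(~a & r) U r]) = {s4, s5}
AF E[(~a & r) U r]: least fixpoint, start Z0 = {s4, s5}, add states with every successor in Z. Already a fixed point.
Sat(AF E[(~a & r) U r]) = {s4, s5}
s5 ∈ Sat(AF E[(~a & r) U r]) = {s4, s5}, so the formula holds at s5.

Yes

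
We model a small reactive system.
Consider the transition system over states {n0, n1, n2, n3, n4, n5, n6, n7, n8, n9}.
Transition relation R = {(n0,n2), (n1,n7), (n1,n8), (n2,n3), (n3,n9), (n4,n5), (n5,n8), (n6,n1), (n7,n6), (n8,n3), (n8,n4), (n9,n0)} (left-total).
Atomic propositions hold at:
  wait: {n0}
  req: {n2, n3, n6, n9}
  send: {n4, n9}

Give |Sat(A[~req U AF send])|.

7

Sat(~req) = {n0, n1, n4, n5, n7, n8}
AF send: least fixpoint, start Z0 = {n4, n9}, add states with every successor in Z. Z1 = {n3, n4, n9}; Z2 = {n2, n3, n4, n8, n9}; Z3 = {n0, n2, n3, n4, n5, n8, n9}; fixed.
Sat(AF send) = {n0, n2, n3, n4, n5, n8, n9}
A[~req U AF send]: least fixpoint, start Z0 = Sat(AF send) = {n0, n2, n3, n4, n5, n8, n9}, add states in Sat(~req) with every successor in Z. Already a fixed point.
Sat(A[~req U AF send]) = {n0, n2, n3, n4, n5, n8, n9}
|Sat(A[~req U AF send])| = |{n0, n2, n3, n4, n5, n8, n9}| = 7.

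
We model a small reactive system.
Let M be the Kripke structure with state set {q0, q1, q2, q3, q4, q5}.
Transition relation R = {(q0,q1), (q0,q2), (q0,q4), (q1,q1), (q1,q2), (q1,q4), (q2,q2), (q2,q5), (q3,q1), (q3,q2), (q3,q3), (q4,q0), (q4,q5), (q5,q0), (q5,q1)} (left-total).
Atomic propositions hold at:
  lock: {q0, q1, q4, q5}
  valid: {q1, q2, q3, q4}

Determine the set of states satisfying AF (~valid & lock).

{q0, q4, q5}

Sat(~valid) = {q0, q5}
Sat(~valid & lock) = {q0, q5}
AF (~valid & lock): least fixpoint, start Z0 = {q0, q5}, add states with every successor in Z. Z1 = {q0, q4, q5}; fixed.
Sat(AF (~valid & lock)) = {q0, q4, q5}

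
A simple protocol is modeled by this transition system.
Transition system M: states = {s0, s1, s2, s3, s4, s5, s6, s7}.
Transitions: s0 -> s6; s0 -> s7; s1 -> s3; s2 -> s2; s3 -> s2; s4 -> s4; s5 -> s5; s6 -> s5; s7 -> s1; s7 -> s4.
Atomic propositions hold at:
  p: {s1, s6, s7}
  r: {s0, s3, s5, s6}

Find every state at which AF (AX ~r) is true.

Sat(~r) = {s1, s2, s4, s7}
Sat(AX ~r) = {s : every successor in {s1, s2, s4, s7}} = {s2, s3, s4, s7}
AF (AX ~r): least fixpoint, start Z0 = {s2, s3, s4, s7}, add states with every successor in Z. Z1 = {s1, s2, s3, s4, s7}; fixed.
Sat(AF (AX ~r)) = {s1, s2, s3, s4, s7}

{s1, s2, s3, s4, s7}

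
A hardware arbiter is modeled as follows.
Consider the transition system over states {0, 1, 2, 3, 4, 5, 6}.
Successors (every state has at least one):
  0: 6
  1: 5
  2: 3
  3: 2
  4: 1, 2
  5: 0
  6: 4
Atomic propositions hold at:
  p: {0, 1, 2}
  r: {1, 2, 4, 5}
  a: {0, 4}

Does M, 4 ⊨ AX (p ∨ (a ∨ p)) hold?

Sat(a ∨ p) = {0, 1, 2, 4}
Sat(p ∨ (a ∨ p)) = {0, 1, 2, 4}
Sat(AX (p ∨ (a ∨ p))) = {s : every successor in {0, 1, 2, 4}} = {3, 4, 5, 6}
4 ∈ Sat(AX (p ∨ (a ∨ p))) = {3, 4, 5, 6}, so the formula holds at 4.

Yes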